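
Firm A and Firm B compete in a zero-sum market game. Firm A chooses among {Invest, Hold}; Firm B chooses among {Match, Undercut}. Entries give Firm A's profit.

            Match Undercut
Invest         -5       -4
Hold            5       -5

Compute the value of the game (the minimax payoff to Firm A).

Row minima: Invest → -5, Hold → -5; maximin = -5.
Column maxima: Match → 5, Undercut → -4; minimax = -4.
-5 ≠ -4, so there is no saddle point; optimal play is mixed.
Let Firm A play Invest with probability p. Expected payoff against Match: (-5)p + 5(1−p) = −10p + 5; against Undercut: (-4)p + (-5)(1−p) = p − 5.
Setting these equal: −10p + 5 = p − 5 ⇒ −11p = -10 ⇒ p = 10/11, and the value is (-10)·(10/11) + 5 = -45/11.
For Firm B: with q = P(Match), equating Invest's and Hold's payoffs gives −q − 4 = 10q − 5 ⇒ q = 1/11.

-45/11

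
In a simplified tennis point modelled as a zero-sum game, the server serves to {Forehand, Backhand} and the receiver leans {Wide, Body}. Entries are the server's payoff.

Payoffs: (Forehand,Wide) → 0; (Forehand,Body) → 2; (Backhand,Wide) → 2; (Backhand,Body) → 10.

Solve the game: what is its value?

2

Row minima: Forehand → 0, Backhand → 2; maximin = 2.
Column maxima: Wide → 2, Body → 10; minimax = 2.
Since maximin = minimax = 2, there is a saddle point and the value is 2.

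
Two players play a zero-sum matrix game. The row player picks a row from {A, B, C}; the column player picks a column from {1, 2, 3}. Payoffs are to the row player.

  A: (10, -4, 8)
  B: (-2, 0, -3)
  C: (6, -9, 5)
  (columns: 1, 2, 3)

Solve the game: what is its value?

-4/5

Row minima: A → -4, B → -3, C → -9; maximin = -3.
Column maxima: 1 → 10, 2 → 0, 3 → 8; minimax = 0.
-3 ≠ 0, so there is no saddle point; optimal play is mixed.
C is strictly dominated by A, so the row player never plays it.
1 is strictly dominated by 3 (it gives the row player strictly more in every row), so the column player never plays it.
On the remaining 2×2 (A, B vs 2, 3):
Let the row player play A with probability p. Expected payoff against 2: (-4)p + 0(1−p) = −4p; against 3: 8p + (-3)(1−p) = 11p − 3.
Setting these equal: −4p = 11p − 3 ⇒ −15p = -3 ⇒ p = 1/5, and the value is (-4)·(1/5) = -4/5.
For the column player: with q = P(2), equating A's and B's payoffs gives −12q + 8 = 3q − 3 ⇒ q = 11/15.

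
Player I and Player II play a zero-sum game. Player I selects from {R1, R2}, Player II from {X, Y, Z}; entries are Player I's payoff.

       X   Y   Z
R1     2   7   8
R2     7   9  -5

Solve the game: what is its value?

Row minima: R1 → 2, R2 → -5; maximin = 2.
Column maxima: X → 7, Y → 9, Z → 8; minimax = 7.
2 ≠ 7, so there is no saddle point; optimal play is mixed.
Y is strictly dominated by X (it gives Player I strictly more in every row), so Player II never plays it.
On the remaining 2×2 (R1, R2 vs X, Z):
Let Player I play R1 with probability p. Expected payoff against X: 2p + 7(1−p) = −5p + 7; against Z: 8p + (-5)(1−p) = 13p − 5.
Setting these equal: −5p + 7 = 13p − 5 ⇒ −18p = -12 ⇒ p = 2/3, and the value is (-5)·(2/3) + 7 = 11/3.
For Player II: with q = P(X), equating R1's and R2's payoffs gives −6q + 8 = 12q − 5 ⇒ q = 13/18.

11/3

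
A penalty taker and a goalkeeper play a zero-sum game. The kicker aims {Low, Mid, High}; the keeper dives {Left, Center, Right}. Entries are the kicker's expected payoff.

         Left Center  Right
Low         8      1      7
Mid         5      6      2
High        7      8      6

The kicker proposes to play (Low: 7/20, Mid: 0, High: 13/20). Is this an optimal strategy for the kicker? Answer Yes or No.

No

Against Left this mix gives (7/20)·8 + (13/20)·7 = 147/20.
Against Center this mix gives (7/20)·1 + (13/20)·8 = 111/20.
Against Right this mix gives (7/20)·7 + (13/20)·6 = 127/20.
The keeper will play Center, holding the kicker to 111/20. Shifting weight toward the row that does better against Center would raise this floor (the equalizing mix achieves 25/4 against both Center and Right), so the proposed strategy is not optimal.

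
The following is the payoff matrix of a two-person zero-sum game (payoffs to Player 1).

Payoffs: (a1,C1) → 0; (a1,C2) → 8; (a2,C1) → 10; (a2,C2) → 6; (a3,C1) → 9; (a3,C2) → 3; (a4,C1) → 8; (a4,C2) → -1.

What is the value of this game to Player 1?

Row minima: a1 → 0, a2 → 6, a3 → 3, a4 → -1; maximin = 6.
Column maxima: C1 → 10, C2 → 8; minimax = 8.
6 ≠ 8, so there is no saddle point; optimal play is mixed.
a3 is strictly dominated by a2, so Player 1 never plays it.
a4 is strictly dominated by a2, so Player 1 never plays it.
On the remaining 2×2 (a1, a2 vs C1, C2):
Let Player 1 play a1 with probability p. Expected payoff against C1: 0p + 10(1−p) = −10p + 10; against C2: 8p + 6(1−p) = 2p + 6.
Setting these equal: −10p + 10 = 2p + 6 ⇒ −12p = -4 ⇒ p = 1/3, and the value is (-10)·(1/3) + 10 = 20/3.
For Player 2: with q = P(C1), equating a1's and a2's payoffs gives −8q + 8 = 4q + 6 ⇒ q = 1/6.

20/3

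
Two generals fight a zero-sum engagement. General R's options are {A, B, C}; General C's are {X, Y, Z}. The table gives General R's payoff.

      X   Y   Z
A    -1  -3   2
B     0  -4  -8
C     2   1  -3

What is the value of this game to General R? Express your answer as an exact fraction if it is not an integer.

Row minima: A → -3, B → -8, C → -3; maximin = -3.
Column maxima: X → 2, Y → 1, Z → 2; minimax = 1.
-3 ≠ 1, so there is no saddle point; optimal play is mixed.
B is strictly dominated by C, so General R never plays it.
X is strictly dominated by Y (it gives General R strictly more in every row), so General C never plays it.
On the remaining 2×2 (A, C vs Y, Z):
Let General R play A with probability p. Expected payoff against Y: (-3)p + 1(1−p) = −4p + 1; against Z: 2p + (-3)(1−p) = 5p − 3.
Setting these equal: −4p + 1 = 5p − 3 ⇒ −9p = -4 ⇒ p = 4/9, and the value is (-4)·(4/9) + 1 = -7/9.
For General C: with q = P(Y), equating A's and C's payoffs gives −5q + 2 = 4q − 3 ⇒ q = 5/9.

-7/9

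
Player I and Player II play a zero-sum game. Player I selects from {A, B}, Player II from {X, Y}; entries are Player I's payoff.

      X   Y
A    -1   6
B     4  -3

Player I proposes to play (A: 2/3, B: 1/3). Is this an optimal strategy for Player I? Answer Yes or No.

Against X this mix gives (2/3)·(-1) + (1/3)·4 = 2/3.
Against Y this mix gives (2/3)·6 + (1/3)·(-3) = 3.
Player II will play X, holding Player I to 2/3. Shifting weight toward the row that does better against X would raise this floor (the equalizing mix achieves 3/2 against both X and Y), so the proposed strategy is not optimal.

No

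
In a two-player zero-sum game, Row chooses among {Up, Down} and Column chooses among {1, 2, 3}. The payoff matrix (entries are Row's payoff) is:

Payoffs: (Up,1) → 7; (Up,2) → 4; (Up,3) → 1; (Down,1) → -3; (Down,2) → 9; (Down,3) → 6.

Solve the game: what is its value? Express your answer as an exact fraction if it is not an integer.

3

Row minima: Up → 1, Down → -3; maximin = 1.
Column maxima: 1 → 7, 2 → 9, 3 → 6; minimax = 6.
1 ≠ 6, so there is no saddle point; optimal play is mixed.
2 is strictly dominated by 3 (it gives Row strictly more in every row), so Column never plays it.
On the remaining 2×2 (Up, Down vs 1, 3):
Let Row play Up with probability p. Expected payoff against 1: 7p + (-3)(1−p) = 10p − 3; against 3: 1p + 6(1−p) = −5p + 6.
Setting these equal: 10p − 3 = −5p + 6 ⇒ 15p = 9 ⇒ p = 3/5, and the value is (10)·(3/5) − 3 = 3.
For Column: with q = P(1), equating Up's and Down's payoffs gives 6q + 1 = −9q + 6 ⇒ q = 1/3.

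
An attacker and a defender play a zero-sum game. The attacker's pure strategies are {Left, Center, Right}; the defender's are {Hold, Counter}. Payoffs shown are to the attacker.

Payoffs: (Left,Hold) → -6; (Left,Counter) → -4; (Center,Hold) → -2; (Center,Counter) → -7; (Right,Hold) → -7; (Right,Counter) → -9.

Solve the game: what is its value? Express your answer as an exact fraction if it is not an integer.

Row minima: Left → -6, Center → -7, Right → -9; maximin = -6.
Column maxima: Hold → -2, Counter → -4; minimax = -4.
-6 ≠ -4, so there is no saddle point; optimal play is mixed.
Right is strictly dominated by Left, so the attacker never plays it.
On the remaining 2×2 (Left, Center vs Hold, Counter):
Let the attacker play Left with probability p. Expected payoff against Hold: (-6)p + (-2)(1−p) = −4p − 2; against Counter: (-4)p + (-7)(1−p) = 3p − 7.
Setting these equal: −4p − 2 = 3p − 7 ⇒ −7p = -5 ⇒ p = 5/7, and the value is (-4)·(5/7) − 2 = -34/7.
For the defender: with q = P(Hold), equating Left's and Center's payoffs gives −2q − 4 = 5q − 7 ⇒ q = 3/7.

-34/7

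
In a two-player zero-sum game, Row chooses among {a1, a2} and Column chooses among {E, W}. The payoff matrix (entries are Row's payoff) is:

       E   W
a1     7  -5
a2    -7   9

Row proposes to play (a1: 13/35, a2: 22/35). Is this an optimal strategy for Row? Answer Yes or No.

Against E this mix gives (13/35)·7 + (22/35)·(-7) = -9/5.
Against W this mix gives (13/35)·(-5) + (22/35)·9 = 19/5.
Column will play E, holding Row to -9/5. Shifting weight toward the row that does better against E would raise this floor (the equalizing mix achieves 1 against both E and W), so the proposed strategy is not optimal.

No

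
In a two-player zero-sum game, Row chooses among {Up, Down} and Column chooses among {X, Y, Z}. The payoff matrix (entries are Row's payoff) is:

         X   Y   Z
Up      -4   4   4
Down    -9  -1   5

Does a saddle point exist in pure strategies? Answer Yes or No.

Yes

Row minima: Up → -4, Down → -9; maximin = -4.
Column maxima: X → -4, Y → 4, Z → 5; minimax = -4.
maximin = minimax = -4, so a saddle point exists.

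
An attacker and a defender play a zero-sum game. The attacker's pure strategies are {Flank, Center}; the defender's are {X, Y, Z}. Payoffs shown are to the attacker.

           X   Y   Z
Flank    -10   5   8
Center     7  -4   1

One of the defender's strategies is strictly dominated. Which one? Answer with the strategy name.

Y holds the attacker's payoff strictly below Z in every row: 5 < 8, -4 < 1.
So Z is strictly dominated for the defender.

Z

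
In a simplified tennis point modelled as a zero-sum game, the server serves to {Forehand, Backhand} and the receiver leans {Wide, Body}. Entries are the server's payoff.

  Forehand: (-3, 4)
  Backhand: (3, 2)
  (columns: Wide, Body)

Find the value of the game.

9/4

Row minima: Forehand → -3, Backhand → 2; maximin = 2.
Column maxima: Wide → 3, Body → 4; minimax = 3.
2 ≠ 3, so there is no saddle point; optimal play is mixed.
Let the server play Forehand with probability p. Expected payoff against Wide: (-3)p + 3(1−p) = −6p + 3; against Body: 4p + 2(1−p) = 2p + 2.
Setting these equal: −6p + 3 = 2p + 2 ⇒ −8p = -1 ⇒ p = 1/8, and the value is (-6)·(1/8) + 3 = 9/4.
For the receiver: with q = P(Wide), equating Forehand's and Backhand's payoffs gives −7q + 4 = q + 2 ⇒ q = 1/4.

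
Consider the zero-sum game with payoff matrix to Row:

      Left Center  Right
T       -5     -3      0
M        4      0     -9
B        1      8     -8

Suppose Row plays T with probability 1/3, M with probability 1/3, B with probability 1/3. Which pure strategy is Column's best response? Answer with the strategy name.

If Column plays Left, Row's expected payoff is (1/3)·(-5) + (1/3)·4 + (1/3)·1 = 0.
If Column plays Center, Row's expected payoff is (1/3)·(-3) + (1/3)·0 + (1/3)·8 = 5/3.
If Column plays Right, Row's expected payoff is (1/3)·0 + (1/3)·(-9) + (1/3)·(-8) = -17/3.
Column minimizes Row's payoff; the smallest is -17/3, so the best response is Right.

Right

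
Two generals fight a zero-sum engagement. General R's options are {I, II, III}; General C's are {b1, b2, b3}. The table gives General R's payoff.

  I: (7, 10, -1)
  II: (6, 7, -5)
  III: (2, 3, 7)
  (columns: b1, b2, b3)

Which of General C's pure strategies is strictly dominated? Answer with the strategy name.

b1 holds General R's payoff strictly below b2 in every row: 7 < 10, 6 < 7, 2 < 3.
So b2 is strictly dominated for General C.

b2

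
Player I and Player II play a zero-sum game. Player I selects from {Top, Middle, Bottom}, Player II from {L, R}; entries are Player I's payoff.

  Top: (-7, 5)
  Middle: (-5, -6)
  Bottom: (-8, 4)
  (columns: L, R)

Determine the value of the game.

Row minima: Top → -7, Middle → -6, Bottom → -8; maximin = -6.
Column maxima: L → -5, R → 5; minimax = -5.
-6 ≠ -5, so there is no saddle point; optimal play is mixed.
Bottom is strictly dominated by Top, so Player I never plays it.
On the remaining 2×2 (Top, Middle vs L, R):
Let Player I play Top with probability p. Expected payoff against L: (-7)p + (-5)(1−p) = −2p − 5; against R: 5p + (-6)(1−p) = 11p − 6.
Setting these equal: −2p − 5 = 11p − 6 ⇒ −13p = -1 ⇒ p = 1/13, and the value is (-2)·(1/13) − 5 = -67/13.
For Player II: with q = P(L), equating Top's and Middle's payoffs gives −12q + 5 = q − 6 ⇒ q = 11/13.

-67/13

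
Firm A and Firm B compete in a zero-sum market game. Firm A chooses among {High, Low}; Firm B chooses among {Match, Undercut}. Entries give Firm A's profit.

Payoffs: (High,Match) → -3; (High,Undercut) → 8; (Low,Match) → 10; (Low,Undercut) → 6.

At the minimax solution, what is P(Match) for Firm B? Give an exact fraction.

Row minima: High → -3, Low → 6; maximin = 6.
Column maxima: Match → 10, Undercut → 8; minimax = 8.
6 ≠ 8, so there is no saddle point; optimal play is mixed.
Let Firm A play High with probability p. Expected payoff against Match: (-3)p + 10(1−p) = −13p + 10; against Undercut: 8p + 6(1−p) = 2p + 6.
Setting these equal: −13p + 10 = 2p + 6 ⇒ −15p = -4 ⇒ p = 4/15, and the value is (-13)·(4/15) + 10 = 98/15.
For Firm B: with q = P(Match), equating High's and Low's payoffs gives −11q + 8 = 4q + 6 ⇒ q = 2/15.

2/15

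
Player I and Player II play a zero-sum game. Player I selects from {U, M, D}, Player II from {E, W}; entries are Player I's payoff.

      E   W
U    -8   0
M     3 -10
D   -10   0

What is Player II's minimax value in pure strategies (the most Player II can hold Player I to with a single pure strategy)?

Column maxima: E → 3, W → 0.
The smallest of these is 0.

0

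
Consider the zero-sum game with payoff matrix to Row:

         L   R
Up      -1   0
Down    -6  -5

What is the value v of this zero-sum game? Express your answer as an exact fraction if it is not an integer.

Row minima: Up → -1, Down → -6; maximin = -1.
Column maxima: L → -1, R → 0; minimax = -1.
Since maximin = minimax = -1, there is a saddle point and the value is -1.

-1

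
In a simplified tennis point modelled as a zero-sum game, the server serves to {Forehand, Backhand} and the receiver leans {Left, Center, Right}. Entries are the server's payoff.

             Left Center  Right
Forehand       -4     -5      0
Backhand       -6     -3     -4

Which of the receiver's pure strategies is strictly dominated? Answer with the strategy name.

Left holds the server's payoff strictly below Right in every row: -4 < 0, -6 < -4.
So Right is strictly dominated for the receiver.

Right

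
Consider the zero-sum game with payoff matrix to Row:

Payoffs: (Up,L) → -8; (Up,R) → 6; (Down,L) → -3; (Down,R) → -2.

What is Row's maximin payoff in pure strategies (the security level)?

Row minima: Up → -8, Down → -3.
The best of these is -3.

-3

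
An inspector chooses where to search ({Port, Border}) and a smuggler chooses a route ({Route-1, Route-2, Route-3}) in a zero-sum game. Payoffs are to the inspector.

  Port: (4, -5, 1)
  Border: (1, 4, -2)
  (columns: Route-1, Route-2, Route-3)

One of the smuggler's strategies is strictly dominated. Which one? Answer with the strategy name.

Route-1

Route-3 holds the inspector's payoff strictly below Route-1 in every row: 1 < 4, -2 < 1.
So Route-1 is strictly dominated for the smuggler.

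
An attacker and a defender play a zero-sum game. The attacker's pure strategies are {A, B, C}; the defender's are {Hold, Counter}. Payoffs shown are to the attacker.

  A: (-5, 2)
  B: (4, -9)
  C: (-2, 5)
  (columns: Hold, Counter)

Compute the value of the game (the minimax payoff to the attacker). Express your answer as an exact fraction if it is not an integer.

1/10

Row minima: A → -5, B → -9, C → -2; maximin = -2.
Column maxima: Hold → 4, Counter → 5; minimax = 4.
-2 ≠ 4, so there is no saddle point; optimal play is mixed.
A is strictly dominated by C, so the attacker never plays it.
On the remaining 2×2 (B, C vs Hold, Counter):
Let the attacker play B with probability p. Expected payoff against Hold: 4p + (-2)(1−p) = 6p − 2; against Counter: (-9)p + 5(1−p) = −14p + 5.
Setting these equal: 6p − 2 = −14p + 5 ⇒ 20p = 7 ⇒ p = 7/20, and the value is (6)·(7/20) − 2 = 1/10.
For the defender: with q = P(Hold), equating B's and C's payoffs gives 13q − 9 = −7q + 5 ⇒ q = 7/10.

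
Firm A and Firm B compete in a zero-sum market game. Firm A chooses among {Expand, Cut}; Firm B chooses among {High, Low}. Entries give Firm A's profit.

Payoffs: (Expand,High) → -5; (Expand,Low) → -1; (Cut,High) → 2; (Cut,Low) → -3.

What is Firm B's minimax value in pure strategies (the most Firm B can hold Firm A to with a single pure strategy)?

-1

Column maxima: High → 2, Low → -1.
The smallest of these is -1.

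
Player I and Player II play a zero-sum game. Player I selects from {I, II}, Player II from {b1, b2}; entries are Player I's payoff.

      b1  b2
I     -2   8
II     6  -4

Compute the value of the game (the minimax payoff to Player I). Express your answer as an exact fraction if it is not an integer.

Row minima: I → -2, II → -4; maximin = -2.
Column maxima: b1 → 6, b2 → 8; minimax = 6.
-2 ≠ 6, so there is no saddle point; optimal play is mixed.
Let Player I play I with probability p. Expected payoff against b1: (-2)p + 6(1−p) = −8p + 6; against b2: 8p + (-4)(1−p) = 12p − 4.
Setting these equal: −8p + 6 = 12p − 4 ⇒ −20p = -10 ⇒ p = 1/2, and the value is (-8)·(1/2) + 6 = 2.
For Player II: with q = P(b1), equating I's and II's payoffs gives −10q + 8 = 10q − 4 ⇒ q = 3/5.

2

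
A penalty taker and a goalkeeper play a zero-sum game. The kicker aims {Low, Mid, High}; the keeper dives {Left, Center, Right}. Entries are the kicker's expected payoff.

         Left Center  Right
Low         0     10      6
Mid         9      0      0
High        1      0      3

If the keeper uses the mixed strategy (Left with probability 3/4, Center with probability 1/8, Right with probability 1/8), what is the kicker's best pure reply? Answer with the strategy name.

Expected payoff of Low: (3/4)·0 + (1/8)·10 + (1/8)·6 = 2.
Expected payoff of Mid: (3/4)·9 + (1/8)·0 + (1/8)·0 = 27/4.
Expected payoff of High: (3/4)·1 + (1/8)·0 + (1/8)·3 = 9/8.
The largest is 27/4, so the kicker's best response is Mid.

Mid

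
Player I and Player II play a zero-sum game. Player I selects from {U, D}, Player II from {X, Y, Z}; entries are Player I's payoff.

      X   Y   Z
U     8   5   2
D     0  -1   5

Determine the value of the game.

3

Row minima: U → 2, D → -1; maximin = 2.
Column maxima: X → 8, Y → 5, Z → 5; minimax = 5.
2 ≠ 5, so there is no saddle point; optimal play is mixed.
X is strictly dominated by Y (it gives Player I strictly more in every row), so Player II never plays it.
On the remaining 2×2 (U, D vs Y, Z):
Let Player I play U with probability p. Expected payoff against Y: 5p + (-1)(1−p) = 6p − 1; against Z: 2p + 5(1−p) = −3p + 5.
Setting these equal: 6p − 1 = −3p + 5 ⇒ 9p = 6 ⇒ p = 2/3, and the value is (6)·(2/3) − 1 = 3.
For Player II: with q = P(Y), equating U's and D's payoffs gives 3q + 2 = −6q + 5 ⇒ q = 1/3.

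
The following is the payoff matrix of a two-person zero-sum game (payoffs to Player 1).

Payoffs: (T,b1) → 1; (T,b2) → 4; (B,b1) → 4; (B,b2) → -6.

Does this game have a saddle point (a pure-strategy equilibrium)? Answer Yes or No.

Row minima: T → 1, B → -6; maximin = 1.
Column maxima: b1 → 4, b2 → 4; minimax = 4.
1 ≠ 4, so no pure-strategy equilibrium exists.

No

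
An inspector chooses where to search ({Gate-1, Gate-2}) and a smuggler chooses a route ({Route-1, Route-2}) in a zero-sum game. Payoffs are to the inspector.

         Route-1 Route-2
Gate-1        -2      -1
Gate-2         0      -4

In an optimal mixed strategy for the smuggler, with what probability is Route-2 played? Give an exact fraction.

2/5

Row minima: Gate-1 → -2, Gate-2 → -4; maximin = -2.
Column maxima: Route-1 → 0, Route-2 → -1; minimax = -1.
-2 ≠ -1, so there is no saddle point; optimal play is mixed.
Let the inspector play Gate-1 with probability p. Expected payoff against Route-1: (-2)p + 0(1−p) = −2p; against Route-2: (-1)p + (-4)(1−p) = 3p − 4.
Setting these equal: −2p = 3p − 4 ⇒ −5p = -4 ⇒ p = 4/5, and the value is (-2)·(4/5) = -8/5.
For the smuggler: with q = P(Route-1), equating Gate-1's and Gate-2's payoffs gives −q − 1 = 4q − 4 ⇒ q = 3/5.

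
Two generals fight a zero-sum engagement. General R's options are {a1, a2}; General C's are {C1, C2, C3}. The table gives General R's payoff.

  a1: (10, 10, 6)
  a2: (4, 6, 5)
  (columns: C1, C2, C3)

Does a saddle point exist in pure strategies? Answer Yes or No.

Row minima: a1 → 6, a2 → 4; maximin = 6.
Column maxima: C1 → 10, C2 → 10, C3 → 6; minimax = 6.
maximin = minimax = 6, so a saddle point exists.

Yes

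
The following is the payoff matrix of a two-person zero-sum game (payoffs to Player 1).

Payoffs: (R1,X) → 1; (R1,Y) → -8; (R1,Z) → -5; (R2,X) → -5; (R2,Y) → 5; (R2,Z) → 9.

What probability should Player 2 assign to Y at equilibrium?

Row minima: R1 → -8, R2 → -5; maximin = -5.
Column maxima: X → 1, Y → 5, Z → 9; minimax = 1.
-5 ≠ 1, so there is no saddle point; optimal play is mixed.
Z is strictly dominated by Y (it gives Player 1 strictly more in every row), so Player 2 never plays it.
On the remaining 2×2 (R1, R2 vs X, Y):
Let Player 1 play R1 with probability p. Expected payoff against X: 1p + (-5)(1−p) = 6p − 5; against Y: (-8)p + 5(1−p) = −13p + 5.
Setting these equal: 6p − 5 = −13p + 5 ⇒ 19p = 10 ⇒ p = 10/19, and the value is (6)·(10/19) − 5 = -35/19.
For Player 2: with q = P(X), equating R1's and R2's payoffs gives 9q − 8 = −10q + 5 ⇒ q = 13/19.

6/19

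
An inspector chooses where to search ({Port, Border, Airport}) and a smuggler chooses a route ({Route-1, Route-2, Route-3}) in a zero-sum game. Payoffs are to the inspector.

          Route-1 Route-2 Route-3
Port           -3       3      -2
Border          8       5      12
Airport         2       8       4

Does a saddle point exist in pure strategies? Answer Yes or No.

No

Row minima: Port → -3, Border → 5, Airport → 2; maximin = 5.
Column maxima: Route-1 → 8, Route-2 → 8, Route-3 → 12; minimax = 8.
5 ≠ 8, so no pure-strategy equilibrium exists.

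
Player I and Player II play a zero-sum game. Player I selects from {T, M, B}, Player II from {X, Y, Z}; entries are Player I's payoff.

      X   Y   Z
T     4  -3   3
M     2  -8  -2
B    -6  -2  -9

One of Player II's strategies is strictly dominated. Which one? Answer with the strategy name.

Z holds Player I's payoff strictly below X in every row: 3 < 4, -2 < 2, -9 < -6.
So X is strictly dominated for Player II.

X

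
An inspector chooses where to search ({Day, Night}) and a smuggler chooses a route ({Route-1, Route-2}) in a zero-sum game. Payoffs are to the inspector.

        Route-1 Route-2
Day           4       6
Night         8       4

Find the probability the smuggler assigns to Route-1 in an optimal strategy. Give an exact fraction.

Row minima: Day → 4, Night → 4; maximin = 4.
Column maxima: Route-1 → 8, Route-2 → 6; minimax = 6.
4 ≠ 6, so there is no saddle point; optimal play is mixed.
Let the inspector play Day with probability p. Expected payoff against Route-1: 4p + 8(1−p) = −4p + 8; against Route-2: 6p + 4(1−p) = 2p + 4.
Setting these equal: −4p + 8 = 2p + 4 ⇒ −6p = -4 ⇒ p = 2/3, and the value is (-4)·(2/3) + 8 = 16/3.
For the smuggler: with q = P(Route-1), equating Day's and Night's payoffs gives −2q + 6 = 4q + 4 ⇒ q = 1/3.

1/3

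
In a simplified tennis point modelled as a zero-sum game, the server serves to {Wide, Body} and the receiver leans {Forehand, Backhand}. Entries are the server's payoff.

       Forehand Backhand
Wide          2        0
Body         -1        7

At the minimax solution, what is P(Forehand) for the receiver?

Row minima: Wide → 0, Body → -1; maximin = 0.
Column maxima: Forehand → 2, Backhand → 7; minimax = 2.
0 ≠ 2, so there is no saddle point; optimal play is mixed.
Let the server play Wide with probability p. Expected payoff against Forehand: 2p + (-1)(1−p) = 3p − 1; against Backhand: 0p + 7(1−p) = −7p + 7.
Setting these equal: 3p − 1 = −7p + 7 ⇒ 10p = 8 ⇒ p = 4/5, and the value is (3)·(4/5) − 1 = 7/5.
For the receiver: with q = P(Forehand), equating Wide's and Body's payoffs gives 2q = −8q + 7 ⇒ q = 7/10.

7/10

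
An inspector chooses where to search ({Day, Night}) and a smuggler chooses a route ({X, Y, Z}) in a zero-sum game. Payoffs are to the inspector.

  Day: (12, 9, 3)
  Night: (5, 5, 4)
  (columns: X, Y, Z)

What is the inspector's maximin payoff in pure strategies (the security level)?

4

Row minima: Day → 3, Night → 4.
The best of these is 4.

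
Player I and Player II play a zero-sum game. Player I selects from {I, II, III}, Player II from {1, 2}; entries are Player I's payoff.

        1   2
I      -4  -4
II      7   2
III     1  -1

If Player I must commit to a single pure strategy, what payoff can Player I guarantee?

2

Row minima: I → -4, II → 2, III → -1.
The best of these is 2.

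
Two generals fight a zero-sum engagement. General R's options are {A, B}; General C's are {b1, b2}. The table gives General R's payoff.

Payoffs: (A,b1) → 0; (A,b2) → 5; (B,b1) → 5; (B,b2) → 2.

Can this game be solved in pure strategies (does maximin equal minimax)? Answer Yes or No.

Row minima: A → 0, B → 2; maximin = 2.
Column maxima: b1 → 5, b2 → 5; minimax = 5.
2 ≠ 5, so no pure-strategy equilibrium exists.

No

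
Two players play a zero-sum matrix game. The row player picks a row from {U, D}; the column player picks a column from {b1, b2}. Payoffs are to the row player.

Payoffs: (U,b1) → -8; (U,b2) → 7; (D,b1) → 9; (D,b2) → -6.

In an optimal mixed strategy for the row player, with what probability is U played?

Row minima: U → -8, D → -6; maximin = -6.
Column maxima: b1 → 9, b2 → 7; minimax = 7.
-6 ≠ 7, so there is no saddle point; optimal play is mixed.
Let the row player play U with probability p. Expected payoff against b1: (-8)p + 9(1−p) = −17p + 9; against b2: 7p + (-6)(1−p) = 13p − 6.
Setting these equal: −17p + 9 = 13p − 6 ⇒ −30p = -15 ⇒ p = 1/2, and the value is (-17)·(1/2) + 9 = 1/2.
For the column player: with q = P(b1), equating U's and D's payoffs gives −15q + 7 = 15q − 6 ⇒ q = 13/30.

1/2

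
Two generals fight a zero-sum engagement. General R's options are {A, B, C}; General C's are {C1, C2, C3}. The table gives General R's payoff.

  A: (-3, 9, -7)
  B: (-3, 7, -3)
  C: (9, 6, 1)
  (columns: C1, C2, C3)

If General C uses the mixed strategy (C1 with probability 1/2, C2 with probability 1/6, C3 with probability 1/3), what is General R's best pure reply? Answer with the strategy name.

Expected payoff of A: (1/2)·(-3) + (1/6)·9 + (1/3)·(-7) = -7/3.
Expected payoff of B: (1/2)·(-3) + (1/6)·7 + (1/3)·(-3) = -4/3.
Expected payoff of C: (1/2)·9 + (1/6)·6 + (1/3)·1 = 35/6.
The largest is 35/6, so General R's best response is C.

C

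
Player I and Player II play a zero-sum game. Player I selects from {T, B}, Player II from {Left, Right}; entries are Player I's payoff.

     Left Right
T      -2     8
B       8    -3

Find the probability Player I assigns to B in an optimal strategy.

Row minima: T → -2, B → -3; maximin = -2.
Column maxima: Left → 8, Right → 8; minimax = 8.
-2 ≠ 8, so there is no saddle point; optimal play is mixed.
Let Player I play T with probability p. Expected payoff against Left: (-2)p + 8(1−p) = −10p + 8; against Right: 8p + (-3)(1−p) = 11p − 3.
Setting these equal: −10p + 8 = 11p − 3 ⇒ −21p = -11 ⇒ p = 11/21, and the value is (-10)·(11/21) + 8 = 58/21.
For Player II: with q = P(Left), equating T's and B's payoffs gives −10q + 8 = 11q − 3 ⇒ q = 11/21.

10/21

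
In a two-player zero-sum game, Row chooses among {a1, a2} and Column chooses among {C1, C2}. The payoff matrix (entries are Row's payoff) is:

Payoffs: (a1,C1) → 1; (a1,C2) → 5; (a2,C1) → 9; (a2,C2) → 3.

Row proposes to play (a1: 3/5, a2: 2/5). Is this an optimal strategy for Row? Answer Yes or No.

Yes

Against C1 this mix gives (3/5)·1 + (2/5)·9 = 21/5.
Against C2 this mix gives (3/5)·5 + (2/5)·3 = 21/5.
All of Column's active replies (C1, C2) yield 21/5, and no column does worse for Row. The mix makes Column indifferent and guarantees 21/5, so it is optimal.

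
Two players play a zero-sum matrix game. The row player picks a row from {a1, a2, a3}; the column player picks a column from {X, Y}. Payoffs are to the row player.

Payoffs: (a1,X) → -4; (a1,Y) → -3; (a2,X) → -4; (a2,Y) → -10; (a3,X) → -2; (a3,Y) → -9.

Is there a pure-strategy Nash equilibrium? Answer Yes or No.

Row minima: a1 → -4, a2 → -10, a3 → -9; maximin = -4.
Column maxima: X → -2, Y → -3; minimax = -3.
-4 ≠ -3, so no pure-strategy equilibrium exists.

No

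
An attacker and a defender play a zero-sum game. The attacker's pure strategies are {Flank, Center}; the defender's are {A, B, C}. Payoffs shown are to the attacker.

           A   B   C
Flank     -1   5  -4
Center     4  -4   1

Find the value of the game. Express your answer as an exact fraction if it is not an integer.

-11/14

Row minima: Flank → -4, Center → -4; maximin = -4.
Column maxima: A → 4, B → 5, C → 1; minimax = 1.
-4 ≠ 1, so there is no saddle point; optimal play is mixed.
A is strictly dominated by C (it gives the attacker strictly more in every row), so the defender never plays it.
On the remaining 2×2 (Flank, Center vs B, C):
Let the attacker play Flank with probability p. Expected payoff against B: 5p + (-4)(1−p) = 9p − 4; against C: (-4)p + 1(1−p) = −5p + 1.
Setting these equal: 9p − 4 = −5p + 1 ⇒ 14p = 5 ⇒ p = 5/14, and the value is (9)·(5/14) − 4 = -11/14.
For the defender: with q = P(B), equating Flank's and Center's payoffs gives 9q − 4 = −5q + 1 ⇒ q = 5/14.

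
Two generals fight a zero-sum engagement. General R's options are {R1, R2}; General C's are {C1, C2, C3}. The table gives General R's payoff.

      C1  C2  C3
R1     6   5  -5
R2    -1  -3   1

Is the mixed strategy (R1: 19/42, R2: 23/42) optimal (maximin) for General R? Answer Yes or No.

Against C1 this mix gives (19/42)·6 + (23/42)·(-1) = 13/6.
Against C2 this mix gives (19/42)·5 + (23/42)·(-3) = 13/21.
Against C3 this mix gives (19/42)·(-5) + (23/42)·1 = -12/7.
General C will play C3, holding General R to -12/7. Shifting weight toward the row that does better against C3 would raise this floor (the equalizing mix achieves -5/7 against both C3 and C2), so the proposed strategy is not optimal.

No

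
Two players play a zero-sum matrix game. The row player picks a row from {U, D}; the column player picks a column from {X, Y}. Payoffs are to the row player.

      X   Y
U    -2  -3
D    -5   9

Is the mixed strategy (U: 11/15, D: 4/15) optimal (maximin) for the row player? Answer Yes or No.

No

Against X this mix gives (11/15)·(-2) + (4/15)·(-5) = -14/5.
Against Y this mix gives (11/15)·(-3) + (4/15)·9 = 1/5.
The column player will play X, holding the row player to -14/5. Shifting weight toward the row that does better against X would raise this floor (the equalizing mix achieves -11/5 against both X and Y), so the proposed strategy is not optimal.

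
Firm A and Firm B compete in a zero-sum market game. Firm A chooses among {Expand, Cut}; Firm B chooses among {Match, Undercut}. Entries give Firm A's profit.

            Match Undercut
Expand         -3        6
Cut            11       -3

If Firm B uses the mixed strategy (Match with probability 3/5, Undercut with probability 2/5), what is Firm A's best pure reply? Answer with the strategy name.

Cut

Expected payoff of Expand: (3/5)·(-3) + (2/5)·6 = 3/5.
Expected payoff of Cut: (3/5)·11 + (2/5)·(-3) = 27/5.
The largest is 27/5, so Firm A's best response is Cut.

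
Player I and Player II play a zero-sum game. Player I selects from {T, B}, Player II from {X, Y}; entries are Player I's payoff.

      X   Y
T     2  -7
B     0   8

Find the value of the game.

Row minima: T → -7, B → 0; maximin = 0.
Column maxima: X → 2, Y → 8; minimax = 2.
0 ≠ 2, so there is no saddle point; optimal play is mixed.
Let Player I play T with probability p. Expected payoff against X: 2p + 0(1−p) = 2p; against Y: (-7)p + 8(1−p) = −15p + 8.
Setting these equal: 2p = −15p + 8 ⇒ 17p = 8 ⇒ p = 8/17, and the value is (2)·(8/17) = 16/17.
For Player II: with q = P(X), equating T's and B's payoffs gives 9q − 7 = −8q + 8 ⇒ q = 15/17.

16/17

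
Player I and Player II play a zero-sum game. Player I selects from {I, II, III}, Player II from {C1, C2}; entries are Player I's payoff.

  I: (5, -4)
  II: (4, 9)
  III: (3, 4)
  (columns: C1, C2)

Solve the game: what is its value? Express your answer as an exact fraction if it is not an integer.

Row minima: I → -4, II → 4, III → 3; maximin = 4.
Column maxima: C1 → 5, C2 → 9; minimax = 5.
4 ≠ 5, so there is no saddle point; optimal play is mixed.
III is strictly dominated by II, so Player I never plays it.
On the remaining 2×2 (I, II vs C1, C2):
Let Player I play I with probability p. Expected payoff against C1: 5p + 4(1−p) = p + 4; against C2: (-4)p + 9(1−p) = −13p + 9.
Setting these equal: p + 4 = −13p + 9 ⇒ 14p = 5 ⇒ p = 5/14, and the value is (1)·(5/14) + 4 = 61/14.
For Player II: with q = P(C1), equating I's and II's payoffs gives 9q − 4 = −5q + 9 ⇒ q = 13/14.

61/14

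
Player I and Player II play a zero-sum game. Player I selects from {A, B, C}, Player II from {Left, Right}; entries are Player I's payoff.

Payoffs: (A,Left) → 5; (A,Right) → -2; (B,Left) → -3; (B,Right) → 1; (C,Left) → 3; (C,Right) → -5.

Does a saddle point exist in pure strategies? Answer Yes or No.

Row minima: A → -2, B → -3, C → -5; maximin = -2.
Column maxima: Left → 5, Right → 1; minimax = 1.
-2 ≠ 1, so no pure-strategy equilibrium exists.

No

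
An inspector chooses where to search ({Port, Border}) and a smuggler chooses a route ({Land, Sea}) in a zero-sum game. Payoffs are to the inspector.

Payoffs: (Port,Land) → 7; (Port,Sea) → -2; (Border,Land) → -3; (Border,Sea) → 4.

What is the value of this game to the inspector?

Row minima: Port → -2, Border → -3; maximin = -2.
Column maxima: Land → 7, Sea → 4; minimax = 4.
-2 ≠ 4, so there is no saddle point; optimal play is mixed.
Let the inspector play Port with probability p. Expected payoff against Land: 7p + (-3)(1−p) = 10p − 3; against Sea: (-2)p + 4(1−p) = −6p + 4.
Setting these equal: 10p − 3 = −6p + 4 ⇒ 16p = 7 ⇒ p = 7/16, and the value is (10)·(7/16) − 3 = 11/8.
For the smuggler: with q = P(Land), equating Port's and Border's payoffs gives 9q − 2 = −7q + 4 ⇒ q = 3/8.

11/8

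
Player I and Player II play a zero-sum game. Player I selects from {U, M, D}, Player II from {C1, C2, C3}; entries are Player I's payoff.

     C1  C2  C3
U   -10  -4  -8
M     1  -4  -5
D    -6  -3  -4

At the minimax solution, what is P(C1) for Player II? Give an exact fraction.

1/8

Row minima: U → -10, M → -5, D → -6; maximin = -5.
Column maxima: C1 → 1, C2 → -3, C3 → -4; minimax = -4.
-5 ≠ -4, so there is no saddle point; optimal play is mixed.
U is strictly dominated by D, so Player I never plays it.
C2 is strictly dominated by C3 (it gives Player I strictly more in every row), so Player II never plays it.
On the remaining 2×2 (M, D vs C1, C3):
Let Player I play M with probability p. Expected payoff against C1: 1p + (-6)(1−p) = 7p − 6; against C3: (-5)p + (-4)(1−p) = −p − 4.
Setting these equal: 7p − 6 = −p − 4 ⇒ 8p = 2 ⇒ p = 1/4, and the value is (7)·(1/4) − 6 = -17/4.
For Player II: with q = P(C1), equating M's and D's payoffs gives 6q − 5 = −2q − 4 ⇒ q = 1/8.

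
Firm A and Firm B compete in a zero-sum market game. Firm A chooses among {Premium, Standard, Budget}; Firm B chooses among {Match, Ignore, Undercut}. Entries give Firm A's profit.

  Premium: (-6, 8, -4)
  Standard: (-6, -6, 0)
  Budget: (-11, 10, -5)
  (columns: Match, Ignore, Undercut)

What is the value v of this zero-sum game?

-6

Row minima: Premium → -6, Standard → -6, Budget → -11; maximin = -6.
Column maxima: Match → -6, Ignore → 10, Undercut → 0; minimax = -6.
Since maximin = minimax = -6, there is a saddle point and the value is -6.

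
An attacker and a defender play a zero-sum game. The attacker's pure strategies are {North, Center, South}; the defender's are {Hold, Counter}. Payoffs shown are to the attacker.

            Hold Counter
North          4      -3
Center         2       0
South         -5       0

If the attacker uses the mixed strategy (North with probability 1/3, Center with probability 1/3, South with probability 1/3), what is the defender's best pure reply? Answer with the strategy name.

If the defender plays Hold, the attacker's expected payoff is (1/3)·4 + (1/3)·2 + (1/3)·(-5) = 1/3.
If the defender plays Counter, the attacker's expected payoff is (1/3)·(-3) + (1/3)·0 + (1/3)·0 = -1.
The defender minimizes the attacker's payoff; the smallest is -1, so the best response is Counter.

Counter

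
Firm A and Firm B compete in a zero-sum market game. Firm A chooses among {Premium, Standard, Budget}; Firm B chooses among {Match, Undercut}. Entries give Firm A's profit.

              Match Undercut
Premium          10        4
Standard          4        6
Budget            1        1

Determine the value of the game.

Row minima: Premium → 4, Standard → 4, Budget → 1; maximin = 4.
Column maxima: Match → 10, Undercut → 6; minimax = 6.
4 ≠ 6, so there is no saddle point; optimal play is mixed.
Budget is strictly dominated by Premium, so Firm A never plays it.
On the remaining 2×2 (Premium, Standard vs Match, Undercut):
Let Firm A play Premium with probability p. Expected payoff against Match: 10p + 4(1−p) = 6p + 4; against Undercut: 4p + 6(1−p) = −2p + 6.
Setting these equal: 6p + 4 = −2p + 6 ⇒ 8p = 2 ⇒ p = 1/4, and the value is (6)·(1/4) + 4 = 11/2.
For Firm B: with q = P(Match), equating Premium's and Standard's payoffs gives 6q + 4 = −2q + 6 ⇒ q = 1/4.

11/2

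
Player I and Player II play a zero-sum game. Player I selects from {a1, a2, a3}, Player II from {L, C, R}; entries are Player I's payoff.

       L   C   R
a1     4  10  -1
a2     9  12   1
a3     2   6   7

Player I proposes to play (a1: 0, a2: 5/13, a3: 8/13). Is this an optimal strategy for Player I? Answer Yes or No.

Yes

Against L this mix gives (5/13)·9 + (8/13)·2 = 61/13.
Against C this mix gives (5/13)·12 + (8/13)·6 = 108/13.
Against R this mix gives (5/13)·1 + (8/13)·7 = 61/13.
All of Player II's active replies (L, R) yield 61/13, and no column does worse for Player I. The mix makes Player II indifferent and guarantees 61/13, so it is optimal.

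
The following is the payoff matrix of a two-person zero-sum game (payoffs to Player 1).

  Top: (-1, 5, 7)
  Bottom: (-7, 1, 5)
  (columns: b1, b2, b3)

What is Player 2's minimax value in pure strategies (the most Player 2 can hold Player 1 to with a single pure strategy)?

Column maxima: b1 → -1, b2 → 5, b3 → 7.
The smallest of these is -1.

-1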